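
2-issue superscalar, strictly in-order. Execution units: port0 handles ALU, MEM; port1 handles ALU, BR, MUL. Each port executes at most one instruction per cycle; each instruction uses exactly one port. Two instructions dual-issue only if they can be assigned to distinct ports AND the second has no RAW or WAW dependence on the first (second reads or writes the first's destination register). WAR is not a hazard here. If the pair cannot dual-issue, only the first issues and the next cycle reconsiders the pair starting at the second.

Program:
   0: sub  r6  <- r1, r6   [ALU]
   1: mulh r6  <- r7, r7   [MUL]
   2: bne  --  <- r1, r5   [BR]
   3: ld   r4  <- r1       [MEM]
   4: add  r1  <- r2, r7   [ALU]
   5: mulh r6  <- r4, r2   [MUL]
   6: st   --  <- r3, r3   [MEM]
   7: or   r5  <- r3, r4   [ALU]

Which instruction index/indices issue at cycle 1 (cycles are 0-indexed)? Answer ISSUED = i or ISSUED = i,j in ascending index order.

[0] i0  sub  -- WAW r6
[1] i1  mulh  -- no-port MUL/BR
[2] i2,i3  bne ld  -- pair
[3] i4,i5  add mulh  -- pair
[4] i6,i7  st or  -- pair

ISSUED = 1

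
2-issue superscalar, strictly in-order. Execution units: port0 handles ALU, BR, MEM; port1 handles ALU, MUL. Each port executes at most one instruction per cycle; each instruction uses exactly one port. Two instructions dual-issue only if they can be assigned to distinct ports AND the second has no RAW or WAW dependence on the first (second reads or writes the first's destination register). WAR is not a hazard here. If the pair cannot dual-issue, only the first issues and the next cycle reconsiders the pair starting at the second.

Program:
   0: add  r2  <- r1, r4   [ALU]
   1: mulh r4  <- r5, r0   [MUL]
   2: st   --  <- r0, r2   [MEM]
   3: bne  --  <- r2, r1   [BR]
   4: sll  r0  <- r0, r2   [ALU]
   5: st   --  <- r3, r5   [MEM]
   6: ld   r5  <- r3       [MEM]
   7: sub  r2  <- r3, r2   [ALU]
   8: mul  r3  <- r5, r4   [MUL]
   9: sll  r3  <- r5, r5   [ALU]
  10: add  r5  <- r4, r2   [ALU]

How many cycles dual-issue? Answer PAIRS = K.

#0 head=0: add.ALU mulh.MUL i0,i1 2-wide
#1 head=2: st.MEM i2 no-port MEM/BR
#2 head=3: bne.BR sll.ALU i3,i4 2-wide
#3 head=5: st.MEM i5 no-port MEM/MEM
#4 head=6: ld.MEM sub.ALU i6,i7 2-wide
#5 head=8: mul.MUL i8 WAW r3
#6 head=9: sll.ALU add.ALU i9,i10 2-wide

PAIRS = 4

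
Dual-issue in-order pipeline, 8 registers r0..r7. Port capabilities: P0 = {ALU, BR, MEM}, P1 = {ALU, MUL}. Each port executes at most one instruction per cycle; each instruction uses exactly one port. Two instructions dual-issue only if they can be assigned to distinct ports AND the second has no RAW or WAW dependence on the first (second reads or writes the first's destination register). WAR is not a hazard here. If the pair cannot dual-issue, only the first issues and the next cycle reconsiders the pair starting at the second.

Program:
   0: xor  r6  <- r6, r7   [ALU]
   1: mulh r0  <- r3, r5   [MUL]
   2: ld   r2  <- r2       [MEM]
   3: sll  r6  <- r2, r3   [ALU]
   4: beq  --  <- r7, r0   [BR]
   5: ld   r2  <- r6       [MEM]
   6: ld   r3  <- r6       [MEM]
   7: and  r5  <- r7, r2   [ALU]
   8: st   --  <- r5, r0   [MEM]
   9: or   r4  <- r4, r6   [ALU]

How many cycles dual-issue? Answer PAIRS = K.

[0] i0,i1  xor/mulh  -- pair
[1] i2  ld  -- RAW r2
[2] i3,i4  sll/beq  -- pair
[3] i5  ld  -- no-port MEM/MEM
[4] i6,i7  ld/and  -- pair
[5] i8,i9  st/or  -- pair

PAIRS = 4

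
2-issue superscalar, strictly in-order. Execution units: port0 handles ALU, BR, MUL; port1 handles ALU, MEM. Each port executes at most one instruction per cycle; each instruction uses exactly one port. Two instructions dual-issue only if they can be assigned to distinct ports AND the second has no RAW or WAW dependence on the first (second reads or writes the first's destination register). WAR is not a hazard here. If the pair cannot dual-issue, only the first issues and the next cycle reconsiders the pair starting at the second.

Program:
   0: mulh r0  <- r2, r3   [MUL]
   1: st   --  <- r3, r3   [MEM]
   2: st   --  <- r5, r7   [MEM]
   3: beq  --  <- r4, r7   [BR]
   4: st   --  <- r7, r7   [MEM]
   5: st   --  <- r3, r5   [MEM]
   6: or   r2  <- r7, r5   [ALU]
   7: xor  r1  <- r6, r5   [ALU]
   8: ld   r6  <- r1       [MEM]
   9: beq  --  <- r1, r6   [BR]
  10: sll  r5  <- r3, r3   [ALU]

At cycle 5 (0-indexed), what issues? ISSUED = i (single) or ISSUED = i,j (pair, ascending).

0. mulh.MUL st.MEM @i0,i1  | dual
1. st.MEM beq.BR @i2,i3  | dual
2. st.MEM @i4  | no-port MEM/MEM
3. st.MEM or.ALU @i5,i6  | dual
4. xor.ALU @i7  | RAW r1
5. ld.MEM @i8  | RAW r6
6. beq.BR sll.ALU @i9,i10  | dual

ISSUED = 8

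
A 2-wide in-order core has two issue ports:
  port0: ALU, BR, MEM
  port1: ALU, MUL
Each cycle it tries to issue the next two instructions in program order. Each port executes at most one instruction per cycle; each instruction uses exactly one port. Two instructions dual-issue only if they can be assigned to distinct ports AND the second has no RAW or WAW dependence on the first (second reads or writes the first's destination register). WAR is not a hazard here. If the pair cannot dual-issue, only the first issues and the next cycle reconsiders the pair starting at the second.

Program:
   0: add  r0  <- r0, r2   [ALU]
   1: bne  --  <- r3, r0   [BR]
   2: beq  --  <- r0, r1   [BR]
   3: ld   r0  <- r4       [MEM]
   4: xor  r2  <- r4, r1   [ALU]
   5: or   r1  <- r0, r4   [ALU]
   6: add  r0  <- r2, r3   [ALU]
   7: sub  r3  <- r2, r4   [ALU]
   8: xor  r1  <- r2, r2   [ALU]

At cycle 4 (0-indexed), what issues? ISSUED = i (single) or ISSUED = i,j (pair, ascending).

0. add.ALU @i0  | RAW r0
1. bne.BR @i1  | no-port BR/BR
2. beq.BR @i2  | no-port BR/MEM
3. ld.MEM+xor.ALU @i3&i4  | dual
4. or.ALU+add.ALU @i5&i6  | dual
5. sub.ALU+xor.ALU @i7&i8  | dual

ISSUED = 5,6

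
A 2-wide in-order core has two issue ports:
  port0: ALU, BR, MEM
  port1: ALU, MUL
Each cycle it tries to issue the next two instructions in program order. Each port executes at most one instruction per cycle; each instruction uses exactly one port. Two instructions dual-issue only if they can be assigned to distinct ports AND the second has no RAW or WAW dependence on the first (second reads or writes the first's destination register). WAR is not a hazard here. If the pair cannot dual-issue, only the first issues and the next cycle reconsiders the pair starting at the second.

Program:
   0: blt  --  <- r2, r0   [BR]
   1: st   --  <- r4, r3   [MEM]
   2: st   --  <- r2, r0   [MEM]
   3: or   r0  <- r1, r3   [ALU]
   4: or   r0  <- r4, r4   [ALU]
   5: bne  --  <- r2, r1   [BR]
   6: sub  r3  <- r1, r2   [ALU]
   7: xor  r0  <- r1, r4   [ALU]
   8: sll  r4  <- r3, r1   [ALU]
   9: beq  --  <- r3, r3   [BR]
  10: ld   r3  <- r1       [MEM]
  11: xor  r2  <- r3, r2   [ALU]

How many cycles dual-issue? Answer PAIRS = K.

PAIRS = 4

t=0 i0:blt.BR ; no-port BR/MEM
t=1 i1:st.MEM ; no-port MEM/MEM
t=2 i2&i3:st.MEM+or.ALU ; pair
t=3 i4&i5:or.ALU+bne.BR ; pair
t=4 i6&i7:sub.ALU+xor.ALU ; pair
t=5 i8&i9:sll.ALU+beq.BR ; pair
t=6 i10:ld.MEM ; RAW r3
t=7 i11:xor.ALU ; tail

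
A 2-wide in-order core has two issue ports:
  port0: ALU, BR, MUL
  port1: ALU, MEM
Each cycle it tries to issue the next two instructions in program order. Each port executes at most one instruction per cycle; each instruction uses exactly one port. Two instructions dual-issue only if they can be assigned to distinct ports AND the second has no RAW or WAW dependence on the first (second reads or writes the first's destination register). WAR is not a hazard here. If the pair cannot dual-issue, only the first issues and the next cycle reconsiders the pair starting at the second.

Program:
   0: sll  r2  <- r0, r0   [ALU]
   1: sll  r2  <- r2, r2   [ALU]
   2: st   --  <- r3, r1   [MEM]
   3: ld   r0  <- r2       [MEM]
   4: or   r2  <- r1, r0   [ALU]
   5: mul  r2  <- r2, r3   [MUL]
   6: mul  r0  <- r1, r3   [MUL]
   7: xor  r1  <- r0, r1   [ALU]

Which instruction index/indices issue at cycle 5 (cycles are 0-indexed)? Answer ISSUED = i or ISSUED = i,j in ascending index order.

ISSUED = 6

  cy0 -> i0 (sll) RAW+WAW r2
  cy1 -> i1+i2 (sll/st) dual
  cy2 -> i3 (ld) RAW r0
  cy3 -> i4 (or) RAW+WAW r2
  cy4 -> i5 (mul) no-port MUL/MUL
  cy5 -> i6 (mul) RAW r0
  cy6 -> i7 (xor) tail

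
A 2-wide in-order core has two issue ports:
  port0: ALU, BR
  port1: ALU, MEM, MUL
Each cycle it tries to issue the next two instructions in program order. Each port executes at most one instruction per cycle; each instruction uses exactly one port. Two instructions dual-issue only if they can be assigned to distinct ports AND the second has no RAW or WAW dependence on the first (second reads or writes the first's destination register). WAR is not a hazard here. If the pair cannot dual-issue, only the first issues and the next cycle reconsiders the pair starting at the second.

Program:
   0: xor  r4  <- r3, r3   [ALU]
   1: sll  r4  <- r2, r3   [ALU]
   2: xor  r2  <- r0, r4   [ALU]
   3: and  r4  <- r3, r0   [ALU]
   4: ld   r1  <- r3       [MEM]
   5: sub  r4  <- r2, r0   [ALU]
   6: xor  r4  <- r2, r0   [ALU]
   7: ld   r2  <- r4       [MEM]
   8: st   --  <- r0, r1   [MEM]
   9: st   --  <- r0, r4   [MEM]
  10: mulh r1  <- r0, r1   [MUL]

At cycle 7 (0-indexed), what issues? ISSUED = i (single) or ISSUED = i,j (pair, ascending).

c0: i0 xor  WAW r4
c1: i1 sll  RAW r4
c2: i2+i3 xor+and  dual
c3: i4+i5 ld+sub  dual
c4: i6 xor  RAW r4
c5: i7 ld  no-port MEM/MEM
c6: i8 st  no-port MEM/MEM
c7: i9 st  no-port MEM/MUL
c8: i10 mulh  tail

ISSUED = 9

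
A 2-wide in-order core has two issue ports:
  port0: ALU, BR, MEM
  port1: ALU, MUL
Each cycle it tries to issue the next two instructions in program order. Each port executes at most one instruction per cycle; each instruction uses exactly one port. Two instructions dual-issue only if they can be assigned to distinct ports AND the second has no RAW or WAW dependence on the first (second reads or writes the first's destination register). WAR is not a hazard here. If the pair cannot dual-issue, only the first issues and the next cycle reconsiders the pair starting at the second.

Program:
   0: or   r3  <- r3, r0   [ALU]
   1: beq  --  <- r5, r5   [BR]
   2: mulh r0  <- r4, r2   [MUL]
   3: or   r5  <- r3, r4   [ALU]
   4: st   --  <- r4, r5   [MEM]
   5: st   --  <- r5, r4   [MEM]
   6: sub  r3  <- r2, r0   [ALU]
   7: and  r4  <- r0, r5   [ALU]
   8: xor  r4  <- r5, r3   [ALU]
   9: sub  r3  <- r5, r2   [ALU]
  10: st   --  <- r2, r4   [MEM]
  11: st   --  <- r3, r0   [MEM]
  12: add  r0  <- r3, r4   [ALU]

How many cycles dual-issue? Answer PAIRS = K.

PAIRS = 5

t=0 i0,i1:or+beq ; dual
t=1 i2,i3:mulh+or ; dual
t=2 i4:st ; no-port MEM/MEM
t=3 i5,i6:st+sub ; dual
t=4 i7:and ; WAW r4
t=5 i8,i9:xor+sub ; dual
t=6 i10:st ; no-port MEM/MEM
t=7 i11,i12:st+add ; dual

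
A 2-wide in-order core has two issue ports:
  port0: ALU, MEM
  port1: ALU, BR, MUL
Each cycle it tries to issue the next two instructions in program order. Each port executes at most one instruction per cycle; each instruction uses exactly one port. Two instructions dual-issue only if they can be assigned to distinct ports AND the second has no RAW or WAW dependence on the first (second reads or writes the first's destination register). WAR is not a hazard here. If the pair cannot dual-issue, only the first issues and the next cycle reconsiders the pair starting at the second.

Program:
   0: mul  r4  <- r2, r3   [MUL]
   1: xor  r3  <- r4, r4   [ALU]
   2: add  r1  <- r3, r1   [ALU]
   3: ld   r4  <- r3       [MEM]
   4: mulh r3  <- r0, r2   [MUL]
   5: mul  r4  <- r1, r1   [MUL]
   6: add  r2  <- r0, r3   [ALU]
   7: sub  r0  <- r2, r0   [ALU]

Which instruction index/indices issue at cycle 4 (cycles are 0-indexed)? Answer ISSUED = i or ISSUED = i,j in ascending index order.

c0: i0 mul.MUL  RAW r4
c1: i1 xor.ALU  RAW r3
c2: i2,i3 add.ALU;ld.MEM  dual
c3: i4 mulh.MUL  no-port MUL/MUL
c4: i5,i6 mul.MUL;add.ALU  dual
c5: i7 sub.ALU  tail

ISSUED = 5,6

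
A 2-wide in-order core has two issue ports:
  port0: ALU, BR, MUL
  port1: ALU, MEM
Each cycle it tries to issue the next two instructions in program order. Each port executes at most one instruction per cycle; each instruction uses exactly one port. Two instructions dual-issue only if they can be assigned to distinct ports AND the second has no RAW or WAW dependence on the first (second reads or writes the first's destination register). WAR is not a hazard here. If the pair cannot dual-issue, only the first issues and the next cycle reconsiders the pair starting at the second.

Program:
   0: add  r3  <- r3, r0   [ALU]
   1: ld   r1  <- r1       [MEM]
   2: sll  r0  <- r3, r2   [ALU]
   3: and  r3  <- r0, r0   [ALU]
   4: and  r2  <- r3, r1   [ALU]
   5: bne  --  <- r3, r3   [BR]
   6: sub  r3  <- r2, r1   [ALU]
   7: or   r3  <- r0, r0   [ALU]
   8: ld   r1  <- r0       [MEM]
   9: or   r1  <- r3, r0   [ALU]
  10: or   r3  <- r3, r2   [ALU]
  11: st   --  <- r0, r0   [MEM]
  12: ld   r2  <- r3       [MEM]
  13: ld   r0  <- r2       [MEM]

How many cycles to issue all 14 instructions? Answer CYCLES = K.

CYCLES = 10

#0 head=0: add.ALU/ld.MEM i0+i1 2-wide
#1 head=2: sll.ALU i2 RAW r0
#2 head=3: and.ALU i3 RAW r3
#3 head=4: and.ALU/bne.BR i4+i5 2-wide
#4 head=6: sub.ALU i6 WAW r3
#5 head=7: or.ALU/ld.MEM i7+i8 2-wide
#6 head=9: or.ALU/or.ALU i9+i10 2-wide
#7 head=11: st.MEM i11 no-port MEM/MEM
#8 head=12: ld.MEM i12 no-port MEM/MEM
#9 head=13: ld.MEM i13 tail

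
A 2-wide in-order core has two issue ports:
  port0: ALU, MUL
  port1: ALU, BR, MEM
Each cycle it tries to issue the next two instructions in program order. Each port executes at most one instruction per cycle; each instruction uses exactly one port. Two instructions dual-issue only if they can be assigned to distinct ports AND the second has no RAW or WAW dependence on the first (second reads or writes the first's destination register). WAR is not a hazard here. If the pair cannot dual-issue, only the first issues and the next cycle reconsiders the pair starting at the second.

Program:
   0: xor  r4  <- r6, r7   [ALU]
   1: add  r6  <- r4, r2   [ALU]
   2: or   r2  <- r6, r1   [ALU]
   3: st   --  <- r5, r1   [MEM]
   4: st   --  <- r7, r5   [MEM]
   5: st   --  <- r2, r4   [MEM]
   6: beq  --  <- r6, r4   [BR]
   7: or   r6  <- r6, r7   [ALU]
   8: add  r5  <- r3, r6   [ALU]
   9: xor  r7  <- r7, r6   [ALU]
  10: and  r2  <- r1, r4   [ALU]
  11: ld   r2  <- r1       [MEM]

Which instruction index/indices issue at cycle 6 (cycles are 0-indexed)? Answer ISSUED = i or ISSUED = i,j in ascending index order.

  cy0 -> i0 (xor) RAW r4
  cy1 -> i1 (add) RAW r6
  cy2 -> i2,i3 (or+st) 2-wide
  cy3 -> i4 (st) no-port MEM/MEM
  cy4 -> i5 (st) no-port MEM/BR
  cy5 -> i6,i7 (beq+or) 2-wide
  cy6 -> i8,i9 (add+xor) 2-wide
  cy7 -> i10 (and) WAW r2
  cy8 -> i11 (ld) tail

ISSUED = 8,9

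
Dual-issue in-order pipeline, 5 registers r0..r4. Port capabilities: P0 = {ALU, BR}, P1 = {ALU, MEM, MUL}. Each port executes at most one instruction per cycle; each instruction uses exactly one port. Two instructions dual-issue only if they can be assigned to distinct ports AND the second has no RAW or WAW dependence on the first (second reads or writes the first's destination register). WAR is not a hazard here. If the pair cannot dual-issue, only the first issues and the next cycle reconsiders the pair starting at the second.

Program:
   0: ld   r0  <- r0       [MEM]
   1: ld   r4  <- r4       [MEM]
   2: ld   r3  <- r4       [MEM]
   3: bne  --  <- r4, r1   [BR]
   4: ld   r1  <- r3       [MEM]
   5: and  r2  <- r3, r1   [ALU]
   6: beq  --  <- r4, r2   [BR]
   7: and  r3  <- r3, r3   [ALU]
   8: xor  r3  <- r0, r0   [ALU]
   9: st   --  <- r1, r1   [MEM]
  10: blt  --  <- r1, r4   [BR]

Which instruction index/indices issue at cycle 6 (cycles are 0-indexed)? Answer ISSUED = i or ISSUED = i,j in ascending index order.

t=0 i0:ld.MEM ; no-port MEM/MEM
t=1 i1:ld.MEM ; no-port MEM/MEM
t=2 i2,i3:ld.MEM bne.BR ; dual
t=3 i4:ld.MEM ; RAW r1
t=4 i5:and.ALU ; RAW r2
t=5 i6,i7:beq.BR and.ALU ; dual
t=6 i8,i9:xor.ALU st.MEM ; dual
t=7 i10:blt.BR ; tail

ISSUED = 8,9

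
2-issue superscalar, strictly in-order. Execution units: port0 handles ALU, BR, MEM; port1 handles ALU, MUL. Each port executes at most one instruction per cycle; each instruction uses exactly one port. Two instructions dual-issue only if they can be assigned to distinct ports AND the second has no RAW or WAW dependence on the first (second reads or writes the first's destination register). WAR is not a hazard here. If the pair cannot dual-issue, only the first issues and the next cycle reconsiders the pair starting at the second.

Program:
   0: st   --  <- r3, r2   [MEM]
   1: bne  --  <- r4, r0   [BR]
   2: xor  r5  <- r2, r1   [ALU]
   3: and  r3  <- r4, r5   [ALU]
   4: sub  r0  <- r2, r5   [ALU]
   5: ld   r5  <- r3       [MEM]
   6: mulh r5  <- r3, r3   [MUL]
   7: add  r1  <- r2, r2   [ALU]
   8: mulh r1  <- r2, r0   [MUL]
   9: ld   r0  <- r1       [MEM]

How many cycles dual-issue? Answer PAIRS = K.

PAIRS = 3

  cy0 -> i0 (st) no-port MEM/BR
  cy1 -> i1+i2 (bne+xor) dual
  cy2 -> i3+i4 (and+sub) dual
  cy3 -> i5 (ld) WAW r5
  cy4 -> i6+i7 (mulh+add) dual
  cy5 -> i8 (mulh) RAW r1
  cy6 -> i9 (ld) tail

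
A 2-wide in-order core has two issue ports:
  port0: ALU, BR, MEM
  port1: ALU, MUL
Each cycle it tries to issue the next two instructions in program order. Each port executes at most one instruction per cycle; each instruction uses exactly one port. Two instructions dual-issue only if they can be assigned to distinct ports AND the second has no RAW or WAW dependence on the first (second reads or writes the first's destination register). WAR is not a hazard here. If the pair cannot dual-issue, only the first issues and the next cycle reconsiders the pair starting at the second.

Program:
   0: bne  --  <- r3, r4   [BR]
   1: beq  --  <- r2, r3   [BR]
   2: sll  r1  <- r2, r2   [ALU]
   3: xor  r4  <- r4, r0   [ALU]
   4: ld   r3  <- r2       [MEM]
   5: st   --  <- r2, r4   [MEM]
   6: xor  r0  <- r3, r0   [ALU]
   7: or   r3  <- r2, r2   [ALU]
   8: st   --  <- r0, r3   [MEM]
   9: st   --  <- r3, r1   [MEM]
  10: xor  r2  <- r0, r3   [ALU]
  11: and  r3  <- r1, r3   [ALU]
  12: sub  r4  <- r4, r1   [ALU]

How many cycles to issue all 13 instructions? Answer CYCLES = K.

  cy0 -> i0 (bne) no-port BR/BR
  cy1 -> i1,i2 (beq;sll) dual
  cy2 -> i3,i4 (xor;ld) dual
  cy3 -> i5,i6 (st;xor) dual
  cy4 -> i7 (or) RAW r3
  cy5 -> i8 (st) no-port MEM/MEM
  cy6 -> i9,i10 (st;xor) dual
  cy7 -> i11,i12 (and;sub) dual

CYCLES = 8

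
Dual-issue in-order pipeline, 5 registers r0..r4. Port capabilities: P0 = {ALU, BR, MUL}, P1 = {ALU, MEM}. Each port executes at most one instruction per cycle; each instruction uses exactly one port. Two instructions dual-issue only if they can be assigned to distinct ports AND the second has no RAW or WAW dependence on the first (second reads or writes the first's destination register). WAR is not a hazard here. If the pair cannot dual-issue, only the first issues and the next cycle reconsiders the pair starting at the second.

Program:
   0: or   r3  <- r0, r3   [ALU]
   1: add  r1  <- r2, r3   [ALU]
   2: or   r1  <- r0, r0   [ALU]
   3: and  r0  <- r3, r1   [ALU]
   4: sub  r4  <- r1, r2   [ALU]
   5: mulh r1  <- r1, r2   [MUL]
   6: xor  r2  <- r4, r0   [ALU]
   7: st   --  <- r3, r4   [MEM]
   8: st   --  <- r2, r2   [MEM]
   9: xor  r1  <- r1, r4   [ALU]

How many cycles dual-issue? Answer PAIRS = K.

0. or @i0  | RAW r3
1. add @i1  | WAW r1
2. or @i2  | RAW r1
3. and/sub @i3&i4  | 2-wide
4. mulh/xor @i5&i6  | 2-wide
5. st @i7  | no-port MEM/MEM
6. st/xor @i8&i9  | 2-wide

PAIRS = 3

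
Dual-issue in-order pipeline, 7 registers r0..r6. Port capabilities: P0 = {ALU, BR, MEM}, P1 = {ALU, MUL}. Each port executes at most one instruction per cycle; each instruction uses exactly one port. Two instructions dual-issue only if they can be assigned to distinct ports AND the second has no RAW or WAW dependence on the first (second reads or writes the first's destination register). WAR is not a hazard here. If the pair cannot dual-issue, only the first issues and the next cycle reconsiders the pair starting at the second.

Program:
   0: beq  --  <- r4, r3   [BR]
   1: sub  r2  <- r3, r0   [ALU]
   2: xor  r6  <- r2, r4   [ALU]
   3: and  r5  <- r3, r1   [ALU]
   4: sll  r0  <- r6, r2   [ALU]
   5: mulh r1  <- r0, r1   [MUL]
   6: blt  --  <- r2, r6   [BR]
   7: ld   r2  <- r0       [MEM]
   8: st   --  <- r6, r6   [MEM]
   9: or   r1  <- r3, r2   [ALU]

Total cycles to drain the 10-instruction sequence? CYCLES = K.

CYCLES = 6

t=0 i0+i1:beq.BR sub.ALU ; pair
t=1 i2+i3:xor.ALU and.ALU ; pair
t=2 i4:sll.ALU ; RAW r0
t=3 i5+i6:mulh.MUL blt.BR ; pair
t=4 i7:ld.MEM ; no-port MEM/MEM
t=5 i8+i9:st.MEM or.ALU ; pair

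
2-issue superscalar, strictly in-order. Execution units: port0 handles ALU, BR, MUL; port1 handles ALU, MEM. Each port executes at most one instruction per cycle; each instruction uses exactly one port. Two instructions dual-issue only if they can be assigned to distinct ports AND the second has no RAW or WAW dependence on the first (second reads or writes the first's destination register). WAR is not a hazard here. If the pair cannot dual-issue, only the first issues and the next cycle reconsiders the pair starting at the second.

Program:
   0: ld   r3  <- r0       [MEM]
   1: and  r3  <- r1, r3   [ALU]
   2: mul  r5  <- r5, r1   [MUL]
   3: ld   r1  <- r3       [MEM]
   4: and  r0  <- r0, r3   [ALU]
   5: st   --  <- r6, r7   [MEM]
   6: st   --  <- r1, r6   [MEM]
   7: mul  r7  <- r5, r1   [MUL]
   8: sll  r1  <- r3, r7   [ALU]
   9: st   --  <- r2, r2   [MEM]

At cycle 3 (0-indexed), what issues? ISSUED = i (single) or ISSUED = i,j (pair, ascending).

  cy0 -> i0 (ld.MEM) RAW+WAW r3
  cy1 -> i1/i2 (and.ALU;mul.MUL) pair
  cy2 -> i3/i4 (ld.MEM;and.ALU) pair
  cy3 -> i5 (st.MEM) no-port MEM/MEM
  cy4 -> i6/i7 (st.MEM;mul.MUL) pair
  cy5 -> i8/i9 (sll.ALU;st.MEM) pair

ISSUED = 5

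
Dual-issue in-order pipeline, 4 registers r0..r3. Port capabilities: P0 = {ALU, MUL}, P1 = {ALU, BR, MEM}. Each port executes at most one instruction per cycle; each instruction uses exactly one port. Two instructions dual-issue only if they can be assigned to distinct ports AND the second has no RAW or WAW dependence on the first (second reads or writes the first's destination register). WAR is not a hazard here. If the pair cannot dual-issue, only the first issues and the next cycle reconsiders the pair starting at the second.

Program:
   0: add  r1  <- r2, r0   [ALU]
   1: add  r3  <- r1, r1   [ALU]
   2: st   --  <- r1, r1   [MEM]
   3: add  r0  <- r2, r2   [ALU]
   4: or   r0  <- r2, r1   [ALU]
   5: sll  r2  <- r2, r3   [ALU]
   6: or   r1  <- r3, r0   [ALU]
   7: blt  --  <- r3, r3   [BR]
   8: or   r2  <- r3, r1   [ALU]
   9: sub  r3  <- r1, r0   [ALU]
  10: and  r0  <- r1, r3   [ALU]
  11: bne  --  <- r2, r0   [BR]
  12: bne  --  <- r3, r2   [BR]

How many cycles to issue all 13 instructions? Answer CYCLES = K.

#0 head=0: add.ALU i0 RAW r1
#1 head=1: add.ALU/st.MEM i1,i2 dual
#2 head=3: add.ALU i3 WAW r0
#3 head=4: or.ALU/sll.ALU i4,i5 dual
#4 head=6: or.ALU/blt.BR i6,i7 dual
#5 head=8: or.ALU/sub.ALU i8,i9 dual
#6 head=10: and.ALU i10 RAW r0
#7 head=11: bne.BR i11 no-port BR/BR
#8 head=12: bne.BR i12 tail

CYCLES = 9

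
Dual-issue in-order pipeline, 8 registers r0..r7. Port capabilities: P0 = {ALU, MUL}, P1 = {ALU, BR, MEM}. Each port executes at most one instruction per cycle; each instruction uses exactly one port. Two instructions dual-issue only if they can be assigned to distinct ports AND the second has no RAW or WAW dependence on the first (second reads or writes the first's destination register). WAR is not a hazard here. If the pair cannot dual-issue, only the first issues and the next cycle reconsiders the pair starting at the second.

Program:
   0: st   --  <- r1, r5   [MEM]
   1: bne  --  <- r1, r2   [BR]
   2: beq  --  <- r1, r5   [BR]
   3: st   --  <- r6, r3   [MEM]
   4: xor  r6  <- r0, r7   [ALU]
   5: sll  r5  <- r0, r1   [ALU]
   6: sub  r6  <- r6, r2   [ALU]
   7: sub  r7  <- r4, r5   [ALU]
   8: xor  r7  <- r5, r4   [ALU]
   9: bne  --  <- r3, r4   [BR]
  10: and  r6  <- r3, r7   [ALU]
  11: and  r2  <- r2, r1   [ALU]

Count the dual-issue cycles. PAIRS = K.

PAIRS = 4

c0: i0 st  no-port MEM/BR
c1: i1 bne  no-port BR/BR
c2: i2 beq  no-port BR/MEM
c3: i3,i4 st+xor  pair
c4: i5,i6 sll+sub  pair
c5: i7 sub  WAW r7
c6: i8,i9 xor+bne  pair
c7: i10,i11 and+and  pair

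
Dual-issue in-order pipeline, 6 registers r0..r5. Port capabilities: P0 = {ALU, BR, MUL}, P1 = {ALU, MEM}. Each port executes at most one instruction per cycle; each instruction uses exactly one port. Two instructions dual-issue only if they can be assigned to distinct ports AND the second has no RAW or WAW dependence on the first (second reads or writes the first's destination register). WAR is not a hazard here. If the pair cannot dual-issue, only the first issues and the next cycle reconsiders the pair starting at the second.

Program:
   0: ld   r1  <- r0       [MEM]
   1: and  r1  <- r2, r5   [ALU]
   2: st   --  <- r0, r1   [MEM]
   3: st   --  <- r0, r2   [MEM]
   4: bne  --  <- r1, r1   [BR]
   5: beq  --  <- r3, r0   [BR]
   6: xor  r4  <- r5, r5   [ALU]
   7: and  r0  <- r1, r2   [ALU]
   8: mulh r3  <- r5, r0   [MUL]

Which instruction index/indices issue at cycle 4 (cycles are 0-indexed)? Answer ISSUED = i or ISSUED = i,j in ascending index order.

0. ld @i0  | WAW r1
1. and @i1  | RAW r1
2. st @i2  | no-port MEM/MEM
3. st+bne @i3/i4  | dual
4. beq+xor @i5/i6  | dual
5. and @i7  | RAW r0
6. mulh @i8  | tail

ISSUED = 5,6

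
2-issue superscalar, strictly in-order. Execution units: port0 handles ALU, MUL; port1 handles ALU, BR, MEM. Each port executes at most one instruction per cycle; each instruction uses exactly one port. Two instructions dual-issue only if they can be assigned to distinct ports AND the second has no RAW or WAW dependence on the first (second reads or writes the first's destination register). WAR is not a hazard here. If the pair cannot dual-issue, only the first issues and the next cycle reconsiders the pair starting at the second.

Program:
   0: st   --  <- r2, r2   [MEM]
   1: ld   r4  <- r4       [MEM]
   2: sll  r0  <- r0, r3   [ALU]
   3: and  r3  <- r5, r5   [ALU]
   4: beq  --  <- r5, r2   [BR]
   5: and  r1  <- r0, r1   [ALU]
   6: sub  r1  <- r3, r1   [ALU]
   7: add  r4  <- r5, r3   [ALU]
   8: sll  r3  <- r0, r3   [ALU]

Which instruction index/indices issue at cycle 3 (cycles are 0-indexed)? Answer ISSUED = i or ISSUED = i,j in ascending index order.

[0] i0  st  -- no-port MEM/MEM
[1] i1,i2  ld+sll  -- pair
[2] i3,i4  and+beq  -- pair
[3] i5  and  -- RAW+WAW r1
[4] i6,i7  sub+add  -- pair
[5] i8  sll  -- tail

ISSUED = 5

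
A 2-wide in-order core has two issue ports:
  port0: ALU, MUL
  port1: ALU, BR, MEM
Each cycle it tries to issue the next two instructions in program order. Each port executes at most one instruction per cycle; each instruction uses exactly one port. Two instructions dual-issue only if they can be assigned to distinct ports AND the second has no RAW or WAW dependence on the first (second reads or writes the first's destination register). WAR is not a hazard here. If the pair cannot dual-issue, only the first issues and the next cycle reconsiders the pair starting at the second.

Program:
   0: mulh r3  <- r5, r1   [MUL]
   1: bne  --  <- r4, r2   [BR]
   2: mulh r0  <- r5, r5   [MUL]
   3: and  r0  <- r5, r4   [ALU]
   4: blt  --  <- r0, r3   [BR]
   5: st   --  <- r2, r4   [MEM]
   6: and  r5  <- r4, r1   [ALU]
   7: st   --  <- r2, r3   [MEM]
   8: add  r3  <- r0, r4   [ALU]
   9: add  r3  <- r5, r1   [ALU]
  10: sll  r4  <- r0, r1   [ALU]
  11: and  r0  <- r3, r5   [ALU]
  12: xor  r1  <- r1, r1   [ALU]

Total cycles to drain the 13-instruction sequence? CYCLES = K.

CYCLES = 8

#0 head=0: mulh.MUL bne.BR i0&i1 2-wide
#1 head=2: mulh.MUL i2 WAW r0
#2 head=3: and.ALU i3 RAW r0
#3 head=4: blt.BR i4 no-port BR/MEM
#4 head=5: st.MEM and.ALU i5&i6 2-wide
#5 head=7: st.MEM add.ALU i7&i8 2-wide
#6 head=9: add.ALU sll.ALU i9&i10 2-wide
#7 head=11: and.ALU xor.ALU i11&i12 2-wide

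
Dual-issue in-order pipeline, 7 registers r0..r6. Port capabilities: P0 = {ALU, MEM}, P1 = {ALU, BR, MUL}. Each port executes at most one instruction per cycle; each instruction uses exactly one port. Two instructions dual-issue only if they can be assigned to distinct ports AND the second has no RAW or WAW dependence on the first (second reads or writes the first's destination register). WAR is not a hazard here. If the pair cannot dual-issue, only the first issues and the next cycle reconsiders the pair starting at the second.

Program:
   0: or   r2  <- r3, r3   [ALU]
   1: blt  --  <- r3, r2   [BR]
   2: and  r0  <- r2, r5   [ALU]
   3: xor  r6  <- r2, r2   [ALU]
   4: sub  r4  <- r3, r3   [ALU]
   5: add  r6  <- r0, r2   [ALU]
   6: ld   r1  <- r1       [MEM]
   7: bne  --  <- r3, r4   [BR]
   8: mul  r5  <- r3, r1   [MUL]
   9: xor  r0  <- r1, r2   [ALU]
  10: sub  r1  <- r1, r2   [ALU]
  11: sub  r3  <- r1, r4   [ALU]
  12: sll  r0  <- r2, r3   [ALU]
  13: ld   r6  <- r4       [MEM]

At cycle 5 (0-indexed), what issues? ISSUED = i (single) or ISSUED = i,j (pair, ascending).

ISSUED = 8,9

#0 head=0: or i0 RAW r2
#1 head=1: blt/and i1,i2 pair
#2 head=3: xor/sub i3,i4 pair
#3 head=5: add/ld i5,i6 pair
#4 head=7: bne i7 no-port BR/MUL
#5 head=8: mul/xor i8,i9 pair
#6 head=10: sub i10 RAW r1
#7 head=11: sub i11 RAW r3
#8 head=12: sll/ld i12,i13 pair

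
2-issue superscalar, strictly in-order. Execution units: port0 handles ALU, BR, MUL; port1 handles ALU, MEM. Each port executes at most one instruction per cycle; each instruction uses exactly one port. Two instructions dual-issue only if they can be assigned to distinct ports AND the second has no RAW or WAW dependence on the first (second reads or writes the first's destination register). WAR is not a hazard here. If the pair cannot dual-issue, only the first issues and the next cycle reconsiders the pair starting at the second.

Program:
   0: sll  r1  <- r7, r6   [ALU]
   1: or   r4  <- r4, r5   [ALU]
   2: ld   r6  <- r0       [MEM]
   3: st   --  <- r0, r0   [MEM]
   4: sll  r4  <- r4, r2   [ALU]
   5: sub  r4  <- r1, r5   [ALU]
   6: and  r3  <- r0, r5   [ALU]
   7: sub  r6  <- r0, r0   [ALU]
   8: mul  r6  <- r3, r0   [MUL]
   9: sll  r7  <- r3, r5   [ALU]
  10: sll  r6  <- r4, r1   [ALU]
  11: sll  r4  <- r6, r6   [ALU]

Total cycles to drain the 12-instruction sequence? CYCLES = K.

CYCLES = 8

  cy0 -> i0&i1 (sll.ALU+or.ALU) 2-wide
  cy1 -> i2 (ld.MEM) no-port MEM/MEM
  cy2 -> i3&i4 (st.MEM+sll.ALU) 2-wide
  cy3 -> i5&i6 (sub.ALU+and.ALU) 2-wide
  cy4 -> i7 (sub.ALU) WAW r6
  cy5 -> i8&i9 (mul.MUL+sll.ALU) 2-wide
  cy6 -> i10 (sll.ALU) RAW r6
  cy7 -> i11 (sll.ALU) tail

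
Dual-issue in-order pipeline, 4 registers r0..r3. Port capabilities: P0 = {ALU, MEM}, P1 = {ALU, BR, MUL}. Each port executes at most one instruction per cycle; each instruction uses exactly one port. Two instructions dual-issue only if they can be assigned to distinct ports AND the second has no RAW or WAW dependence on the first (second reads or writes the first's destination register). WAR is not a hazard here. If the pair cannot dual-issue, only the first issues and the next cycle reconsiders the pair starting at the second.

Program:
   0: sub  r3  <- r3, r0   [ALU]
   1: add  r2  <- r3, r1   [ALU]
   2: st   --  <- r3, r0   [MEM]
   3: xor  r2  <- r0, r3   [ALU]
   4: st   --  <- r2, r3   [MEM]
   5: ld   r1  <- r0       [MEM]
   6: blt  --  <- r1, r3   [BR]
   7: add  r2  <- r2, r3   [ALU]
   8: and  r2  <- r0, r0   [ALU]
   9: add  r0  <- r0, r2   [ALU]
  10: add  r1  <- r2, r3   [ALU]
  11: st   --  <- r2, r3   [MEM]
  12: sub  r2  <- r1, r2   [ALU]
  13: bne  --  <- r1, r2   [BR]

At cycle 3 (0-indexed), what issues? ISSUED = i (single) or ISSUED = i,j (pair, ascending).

ISSUED = 4

#0 head=0: sub i0 RAW r3
#1 head=1: add/st i1/i2 dual
#2 head=3: xor i3 RAW r2
#3 head=4: st i4 no-port MEM/MEM
#4 head=5: ld i5 RAW r1
#5 head=6: blt/add i6/i7 dual
#6 head=8: and i8 RAW r2
#7 head=9: add/add i9/i10 dual
#8 head=11: st/sub i11/i12 dual
#9 head=13: bne i13 tail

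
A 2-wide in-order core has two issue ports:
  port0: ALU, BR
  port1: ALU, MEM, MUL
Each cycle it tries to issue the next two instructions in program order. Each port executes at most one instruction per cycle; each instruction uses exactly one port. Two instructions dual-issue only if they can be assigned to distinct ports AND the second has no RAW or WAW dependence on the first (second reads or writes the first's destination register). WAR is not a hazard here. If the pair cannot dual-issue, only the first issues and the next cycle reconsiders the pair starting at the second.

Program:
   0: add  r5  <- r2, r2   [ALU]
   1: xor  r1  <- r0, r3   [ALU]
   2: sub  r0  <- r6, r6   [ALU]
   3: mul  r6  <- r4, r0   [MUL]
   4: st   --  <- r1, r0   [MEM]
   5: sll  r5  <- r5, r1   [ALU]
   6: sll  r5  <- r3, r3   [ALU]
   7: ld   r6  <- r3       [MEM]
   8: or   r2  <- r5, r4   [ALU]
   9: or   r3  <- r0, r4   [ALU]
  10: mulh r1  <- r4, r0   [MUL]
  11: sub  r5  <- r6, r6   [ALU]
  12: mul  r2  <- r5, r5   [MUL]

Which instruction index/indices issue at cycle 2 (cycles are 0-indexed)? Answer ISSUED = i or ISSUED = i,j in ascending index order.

0. add.ALU/xor.ALU @i0,i1  | dual
1. sub.ALU @i2  | RAW r0
2. mul.MUL @i3  | no-port MUL/MEM
3. st.MEM/sll.ALU @i4,i5  | dual
4. sll.ALU/ld.MEM @i6,i7  | dual
5. or.ALU/or.ALU @i8,i9  | dual
6. mulh.MUL/sub.ALU @i10,i11  | dual
7. mul.MUL @i12  | tail

ISSUED = 3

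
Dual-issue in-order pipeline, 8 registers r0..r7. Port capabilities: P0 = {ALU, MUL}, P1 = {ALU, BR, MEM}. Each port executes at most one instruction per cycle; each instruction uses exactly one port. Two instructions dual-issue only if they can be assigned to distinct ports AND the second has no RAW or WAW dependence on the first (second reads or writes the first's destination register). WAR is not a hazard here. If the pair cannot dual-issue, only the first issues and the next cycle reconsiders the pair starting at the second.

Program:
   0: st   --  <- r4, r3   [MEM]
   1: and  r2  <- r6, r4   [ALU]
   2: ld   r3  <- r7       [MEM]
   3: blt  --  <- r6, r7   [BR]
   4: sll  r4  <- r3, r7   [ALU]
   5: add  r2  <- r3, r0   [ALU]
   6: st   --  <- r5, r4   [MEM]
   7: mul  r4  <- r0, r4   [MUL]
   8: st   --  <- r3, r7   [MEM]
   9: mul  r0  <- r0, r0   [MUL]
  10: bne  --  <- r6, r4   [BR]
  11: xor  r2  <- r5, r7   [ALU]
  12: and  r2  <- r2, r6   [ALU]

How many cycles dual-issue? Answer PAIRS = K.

PAIRS = 5

0. st.MEM+and.ALU @i0+i1  | pair
1. ld.MEM @i2  | no-port MEM/BR
2. blt.BR+sll.ALU @i3+i4  | pair
3. add.ALU+st.MEM @i5+i6  | pair
4. mul.MUL+st.MEM @i7+i8  | pair
5. mul.MUL+bne.BR @i9+i10  | pair
6. xor.ALU @i11  | RAW+WAW r2
7. and.ALU @i12  | tail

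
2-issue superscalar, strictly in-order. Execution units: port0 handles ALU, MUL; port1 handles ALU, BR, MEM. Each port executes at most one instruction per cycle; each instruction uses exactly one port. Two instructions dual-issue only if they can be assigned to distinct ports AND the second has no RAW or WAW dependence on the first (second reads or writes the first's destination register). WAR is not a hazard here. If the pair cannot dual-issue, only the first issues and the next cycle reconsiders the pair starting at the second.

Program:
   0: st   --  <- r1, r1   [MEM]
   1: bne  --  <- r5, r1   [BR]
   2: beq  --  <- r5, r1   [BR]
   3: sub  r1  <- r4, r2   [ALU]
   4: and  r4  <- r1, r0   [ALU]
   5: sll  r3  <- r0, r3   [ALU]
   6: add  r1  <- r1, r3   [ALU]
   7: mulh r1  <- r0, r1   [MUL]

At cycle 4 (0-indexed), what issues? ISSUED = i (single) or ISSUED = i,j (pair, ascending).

#0 head=0: st i0 no-port MEM/BR
#1 head=1: bne i1 no-port BR/BR
#2 head=2: beq;sub i2/i3 2-wide
#3 head=4: and;sll i4/i5 2-wide
#4 head=6: add i6 RAW+WAW r1
#5 head=7: mulh i7 tail

ISSUED = 6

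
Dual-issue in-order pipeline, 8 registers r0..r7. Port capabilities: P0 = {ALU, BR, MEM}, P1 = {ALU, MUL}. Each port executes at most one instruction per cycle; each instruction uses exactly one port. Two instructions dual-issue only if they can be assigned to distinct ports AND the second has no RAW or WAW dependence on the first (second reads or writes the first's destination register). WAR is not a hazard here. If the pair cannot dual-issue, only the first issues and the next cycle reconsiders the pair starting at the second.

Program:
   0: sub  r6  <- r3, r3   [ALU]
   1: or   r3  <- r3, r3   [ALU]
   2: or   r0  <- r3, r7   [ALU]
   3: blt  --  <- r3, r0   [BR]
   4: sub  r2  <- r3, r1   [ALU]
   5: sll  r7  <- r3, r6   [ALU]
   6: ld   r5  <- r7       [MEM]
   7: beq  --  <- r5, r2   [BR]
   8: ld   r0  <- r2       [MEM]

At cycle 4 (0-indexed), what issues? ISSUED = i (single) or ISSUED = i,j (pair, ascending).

ISSUED = 6

[0] i0,i1  sub.ALU/or.ALU  -- dual
[1] i2  or.ALU  -- RAW r0
[2] i3,i4  blt.BR/sub.ALU  -- dual
[3] i5  sll.ALU  -- RAW r7
[4] i6  ld.MEM  -- no-port MEM/BR
[5] i7  beq.BR  -- no-port BR/MEM
[6] i8  ld.MEM  -- tail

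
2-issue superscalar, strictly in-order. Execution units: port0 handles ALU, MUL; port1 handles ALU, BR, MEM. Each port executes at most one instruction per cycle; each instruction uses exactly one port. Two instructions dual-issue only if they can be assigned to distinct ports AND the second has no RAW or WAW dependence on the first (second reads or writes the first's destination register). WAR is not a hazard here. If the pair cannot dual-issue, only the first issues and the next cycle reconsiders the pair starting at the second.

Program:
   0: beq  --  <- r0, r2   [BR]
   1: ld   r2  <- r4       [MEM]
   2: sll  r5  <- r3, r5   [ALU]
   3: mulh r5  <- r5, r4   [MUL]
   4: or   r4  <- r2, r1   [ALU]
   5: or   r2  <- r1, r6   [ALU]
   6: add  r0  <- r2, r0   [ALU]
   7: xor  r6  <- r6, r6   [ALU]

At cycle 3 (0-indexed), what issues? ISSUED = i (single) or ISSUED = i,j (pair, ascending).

[0] i0  beq  -- no-port BR/MEM
[1] i1,i2  ld sll  -- 2-wide
[2] i3,i4  mulh or  -- 2-wide
[3] i5  or  -- RAW r2
[4] i6,i7  add xor  -- 2-wide

ISSUED = 5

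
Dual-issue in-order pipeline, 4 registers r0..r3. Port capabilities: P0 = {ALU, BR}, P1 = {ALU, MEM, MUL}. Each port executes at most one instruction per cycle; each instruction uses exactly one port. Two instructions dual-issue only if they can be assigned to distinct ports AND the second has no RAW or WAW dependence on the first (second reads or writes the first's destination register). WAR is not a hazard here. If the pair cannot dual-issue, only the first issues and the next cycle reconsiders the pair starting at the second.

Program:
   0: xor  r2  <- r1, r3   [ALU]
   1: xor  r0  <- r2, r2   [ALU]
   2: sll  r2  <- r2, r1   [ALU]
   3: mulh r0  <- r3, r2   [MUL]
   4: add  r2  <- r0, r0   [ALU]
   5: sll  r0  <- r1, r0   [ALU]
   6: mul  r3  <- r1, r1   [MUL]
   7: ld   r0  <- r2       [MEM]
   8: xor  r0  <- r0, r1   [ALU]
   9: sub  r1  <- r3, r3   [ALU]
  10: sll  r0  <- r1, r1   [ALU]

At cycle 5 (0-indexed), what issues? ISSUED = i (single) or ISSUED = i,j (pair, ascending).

ISSUED = 7

0. xor.ALU @i0  | RAW r2
1. xor.ALU;sll.ALU @i1,i2  | pair
2. mulh.MUL @i3  | RAW r0
3. add.ALU;sll.ALU @i4,i5  | pair
4. mul.MUL @i6  | no-port MUL/MEM
5. ld.MEM @i7  | RAW+WAW r0
6. xor.ALU;sub.ALU @i8,i9  | pair
7. sll.ALU @i10  | tail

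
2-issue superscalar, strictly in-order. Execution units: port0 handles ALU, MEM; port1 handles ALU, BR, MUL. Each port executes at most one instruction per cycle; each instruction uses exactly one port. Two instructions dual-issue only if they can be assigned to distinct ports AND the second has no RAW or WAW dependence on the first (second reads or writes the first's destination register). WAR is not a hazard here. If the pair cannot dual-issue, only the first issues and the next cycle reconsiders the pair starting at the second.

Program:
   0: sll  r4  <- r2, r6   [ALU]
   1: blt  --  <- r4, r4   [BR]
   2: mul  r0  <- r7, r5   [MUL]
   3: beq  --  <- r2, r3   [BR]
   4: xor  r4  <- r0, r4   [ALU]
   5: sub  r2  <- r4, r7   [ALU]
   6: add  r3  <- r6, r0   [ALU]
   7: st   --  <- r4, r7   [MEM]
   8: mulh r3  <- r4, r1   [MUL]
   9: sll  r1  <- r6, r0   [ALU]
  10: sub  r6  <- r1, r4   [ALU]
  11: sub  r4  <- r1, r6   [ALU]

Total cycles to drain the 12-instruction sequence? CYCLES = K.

CYCLES = 9

#0 head=0: sll.ALU i0 RAW r4
#1 head=1: blt.BR i1 no-port BR/MUL
#2 head=2: mul.MUL i2 no-port MUL/BR
#3 head=3: beq.BR/xor.ALU i3&i4 pair
#4 head=5: sub.ALU/add.ALU i5&i6 pair
#5 head=7: st.MEM/mulh.MUL i7&i8 pair
#6 head=9: sll.ALU i9 RAW r1
#7 head=10: sub.ALU i10 RAW r6
#8 head=11: sub.ALU i11 tail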